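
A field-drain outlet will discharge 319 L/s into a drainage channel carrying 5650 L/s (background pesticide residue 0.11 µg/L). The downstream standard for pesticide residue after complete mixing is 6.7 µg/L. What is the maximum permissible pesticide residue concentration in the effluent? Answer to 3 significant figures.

At the limit, (Qr·Cr + Qe·Cₑ)/(Qr + Qe) = 6.7:
Cₑ = (5969·6.7 − 5650·0.1100) / 319.0 = 123.4 µg/L.

123 µg/L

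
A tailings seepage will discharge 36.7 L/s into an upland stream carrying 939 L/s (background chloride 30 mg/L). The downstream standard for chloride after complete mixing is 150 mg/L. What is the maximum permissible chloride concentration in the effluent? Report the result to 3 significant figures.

At the limit, (Qr·Cr + Qe·Cₑ)/(Qr + Qe) = 150:
Cₑ = (975.7·150 − 939.0·30.00) / 36.70 = 3220 mg/L.

3220 mg/L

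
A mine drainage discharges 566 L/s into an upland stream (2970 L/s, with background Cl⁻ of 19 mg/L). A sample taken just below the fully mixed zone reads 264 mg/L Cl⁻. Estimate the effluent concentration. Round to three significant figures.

1550 mg/L

Mass balance: 2970·19.00 + 566.0·Cₑ = 3536·264.0
→ Cₑ = (3536·264.0 − 2970·19.00) / 566.0 = 1550 mg/L.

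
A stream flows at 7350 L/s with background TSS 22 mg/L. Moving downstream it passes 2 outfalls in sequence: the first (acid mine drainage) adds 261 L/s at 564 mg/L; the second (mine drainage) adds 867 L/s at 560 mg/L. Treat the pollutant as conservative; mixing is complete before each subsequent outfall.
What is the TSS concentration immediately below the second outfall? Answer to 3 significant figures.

93.7 mg/L

After outfall 1: Q = 7350 + 261.0 = 7611 L/s; C = (7350·22.00 + 261.0·564.0)/7611 = 40.59 mg/L.
After outfall 2: Q = 7611 + 867.0 = 8478 L/s; C = (7611·40.59 + 867.0·560.0)/8478 = 93.70 mg/L.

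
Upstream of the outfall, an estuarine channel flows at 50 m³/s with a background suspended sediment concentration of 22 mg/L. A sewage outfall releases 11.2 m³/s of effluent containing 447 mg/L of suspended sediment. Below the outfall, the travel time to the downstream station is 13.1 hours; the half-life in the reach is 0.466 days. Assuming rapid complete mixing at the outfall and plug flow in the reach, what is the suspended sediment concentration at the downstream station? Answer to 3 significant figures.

44.3 mg/L

Mixed concentration C = ΣQC/ΣQ = (50.00·22.00 + 11.20·447.0) / 61.20 = 6106/61.20 = 99.78 mg/L.
Half-life 0.466 d → k = ln 2 / 0.466 = 1.487 d⁻¹.
Applying C = C₀e^(−kt): 99.78 × 0.4440 = 44.30 mg/L.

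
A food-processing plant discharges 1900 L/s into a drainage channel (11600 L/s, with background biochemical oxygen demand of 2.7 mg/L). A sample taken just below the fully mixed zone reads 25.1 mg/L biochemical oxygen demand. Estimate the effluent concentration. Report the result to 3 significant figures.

162 mg/L

Mass balance: 11600·2.700 + 1900·Cₑ = 13500·25.10
→ Cₑ = (13500·25.10 − 11600·2.700) / 1900 = 161.9 mg/L.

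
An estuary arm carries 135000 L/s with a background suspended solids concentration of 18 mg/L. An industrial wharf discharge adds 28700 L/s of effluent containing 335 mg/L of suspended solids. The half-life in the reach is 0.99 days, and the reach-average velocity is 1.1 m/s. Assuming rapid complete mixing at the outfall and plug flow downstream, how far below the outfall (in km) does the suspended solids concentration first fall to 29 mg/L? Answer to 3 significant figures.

126 km

After mixing, C = (135000·18.00 + 28700·335.0) / 163700 = 12040000/163700 = 73.58 mg/L.
Half-life 0.99 d → k = ln 2 / 0.99 = 0.7001 d⁻¹.
Set 73.58·exp(−k·t) = 29 → t = ln(73.58/29)/k = 114900 s = 31.91 h.
Distance = v·t = 1.1·114900 = 126400 m = 126.4 km.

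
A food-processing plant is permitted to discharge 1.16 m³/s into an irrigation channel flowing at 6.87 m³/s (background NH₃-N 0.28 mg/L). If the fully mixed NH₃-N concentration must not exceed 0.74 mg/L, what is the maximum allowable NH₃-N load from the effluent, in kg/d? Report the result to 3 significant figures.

Mass balance at the limit: 6.870·0.2800 + 1.160·Cₑ = 8.030·0.74 → Cₑ = 3.464 mg/L.
Load = 1.160 m³/s × 3.464 g/m³ × 86 400 s/d = 347.2 kg/d.

347 kg/d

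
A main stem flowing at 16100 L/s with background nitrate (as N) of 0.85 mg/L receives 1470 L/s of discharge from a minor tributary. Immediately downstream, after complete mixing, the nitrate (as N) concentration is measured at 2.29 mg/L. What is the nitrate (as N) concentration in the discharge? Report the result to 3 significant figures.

Mass balance: 16100·0.8500 + 1470·Cₑ = 17570·2.290
→ Cₑ = (17570·2.290 − 16100·0.8500) / 1470 = 18.06 mg/L.

18.1 mg/L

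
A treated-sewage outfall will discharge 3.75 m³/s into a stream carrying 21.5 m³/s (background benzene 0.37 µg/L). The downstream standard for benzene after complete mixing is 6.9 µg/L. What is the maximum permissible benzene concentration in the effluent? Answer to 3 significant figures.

44.3 µg/L

At the limit, (Qr·Cr + Qe·Cₑ)/(Qr + Qe) = 6.9:
Cₑ = (25.25·6.9 − 21.50·0.3700) / 3.750 = 44.34 µg/L.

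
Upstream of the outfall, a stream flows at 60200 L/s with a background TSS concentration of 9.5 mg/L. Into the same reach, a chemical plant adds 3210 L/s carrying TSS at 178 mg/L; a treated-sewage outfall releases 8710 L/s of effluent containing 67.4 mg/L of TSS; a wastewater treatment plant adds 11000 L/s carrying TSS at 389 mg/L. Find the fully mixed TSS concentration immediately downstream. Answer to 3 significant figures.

After mixing, C = (60200·9.500 + 3210·178.0 + 8710·67.40 + 11000·389.0) / 83120 = 6009000/83120 = 72.30 mg/L.

72.3 mg/L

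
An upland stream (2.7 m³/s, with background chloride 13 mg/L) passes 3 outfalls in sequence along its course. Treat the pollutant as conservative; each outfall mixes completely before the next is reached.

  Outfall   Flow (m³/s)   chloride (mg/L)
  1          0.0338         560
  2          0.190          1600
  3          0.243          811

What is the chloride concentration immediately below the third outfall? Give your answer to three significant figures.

175 mg/L

After outfall 1: Q = 2.700 + 0.03380 = 2.734 m³/s; C = (2.700·13.00 + 0.03380·560.0)/2.734 = 19.76 mg/L.
After outfall 2: Q = 2.734 + 0.1900 = 2.924 m³/s; C = (2.734·19.76 + 0.1900·1600)/2.924 = 122.5 mg/L.
After outfall 3: Q = 2.924 + 0.2430 = 3.167 m³/s; C = (2.924·122.5 + 0.2430·811.0)/3.167 = 175.3 mg/L.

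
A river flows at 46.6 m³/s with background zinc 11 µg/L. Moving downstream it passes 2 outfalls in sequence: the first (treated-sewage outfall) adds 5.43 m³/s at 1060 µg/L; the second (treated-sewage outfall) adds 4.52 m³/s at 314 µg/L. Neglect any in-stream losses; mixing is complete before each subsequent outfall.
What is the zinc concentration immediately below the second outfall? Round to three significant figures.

136 µg/L

Below outfall 1: Q → 52.03 m³/s, C = (46.60·11.00 + 5.430·1060)/52.03 = 120.5 µg/L.
Below outfall 2: Q → 56.55 m³/s, C = (52.03·120.5 + 4.520·314.0)/56.55 = 135.9 µg/L.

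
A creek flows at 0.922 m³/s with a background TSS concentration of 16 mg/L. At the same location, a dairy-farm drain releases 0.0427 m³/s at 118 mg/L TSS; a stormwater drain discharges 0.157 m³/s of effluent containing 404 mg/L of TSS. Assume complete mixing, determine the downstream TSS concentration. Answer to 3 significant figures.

74.2 mg/L

Flow-weighted average: C = (0.9220·16.00 + 0.04270·118.0 + 0.1570·404.0) / 1.122 = 83.22/1.122 = 74.19 mg/L.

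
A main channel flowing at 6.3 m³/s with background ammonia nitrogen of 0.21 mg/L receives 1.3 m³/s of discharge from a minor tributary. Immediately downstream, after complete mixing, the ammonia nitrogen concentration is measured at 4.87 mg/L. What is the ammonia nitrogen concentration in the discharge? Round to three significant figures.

Mass balance: 6.300·0.2100 + 1.300·Cₑ = 7.600·4.870
→ Cₑ = (7.600·4.870 − 6.300·0.2100) / 1.300 = 27.45 mg/L.

27.5 mg/L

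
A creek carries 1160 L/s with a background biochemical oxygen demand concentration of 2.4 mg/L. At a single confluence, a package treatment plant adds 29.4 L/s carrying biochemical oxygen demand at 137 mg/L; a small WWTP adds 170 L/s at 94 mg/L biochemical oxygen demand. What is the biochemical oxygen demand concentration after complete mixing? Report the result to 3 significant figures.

16.8 mg/L

Conservation of mass: C = (1160·2.400 + 29.40·137.0 + 170.0·94.00) / 1359 = 22790/1359 = 16.77 mg/L.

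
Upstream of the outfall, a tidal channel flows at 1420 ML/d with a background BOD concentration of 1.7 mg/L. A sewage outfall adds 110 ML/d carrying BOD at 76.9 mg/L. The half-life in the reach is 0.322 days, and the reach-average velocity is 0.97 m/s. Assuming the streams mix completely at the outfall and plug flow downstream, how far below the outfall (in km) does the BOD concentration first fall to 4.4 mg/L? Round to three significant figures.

18.7 km

Flow-weighted average: C = (1420·1.700 + 110.0·76.90) / 1530 = 10870/1530 = 7.107 mg/L.
Half-life 0.322 d → k = ln 2 / 0.322 = 2.153 d⁻¹.
Set 7.107·exp(−k·t) = 4.4 → t = ln(7.107/4.4)/k = 19240 s = 5.345 h.
Distance = v·t = 0.97·19240 = 18660 m = 18.66 km.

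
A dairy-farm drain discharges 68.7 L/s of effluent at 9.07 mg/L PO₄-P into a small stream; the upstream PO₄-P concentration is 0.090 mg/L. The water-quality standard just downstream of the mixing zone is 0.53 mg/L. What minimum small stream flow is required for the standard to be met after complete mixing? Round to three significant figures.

1330 L/s

Set C_mix = 0.53: (Q·0.09000 + 68.70·9.070) / (Q + 68.70) = 0.53
→ Q = 68.70·(9.070 − 0.53)/(0.53 − 0.09000) = 1333 L/s.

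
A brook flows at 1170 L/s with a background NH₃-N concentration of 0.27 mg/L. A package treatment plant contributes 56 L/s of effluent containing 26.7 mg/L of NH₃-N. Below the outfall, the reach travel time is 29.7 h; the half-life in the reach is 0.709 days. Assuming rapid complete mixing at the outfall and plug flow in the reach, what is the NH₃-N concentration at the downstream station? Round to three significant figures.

0.441 mg/L

Conservation of mass: C = (1170·0.2700 + 56.00·26.70) / 1226 = 1811/1226 = 1.477 mg/L.
Half-life 0.709 d → k = ln 2 / 0.709 = 0.9776 d⁻¹.
First-order decay: C = 1.477·exp(−k·t) = 1.477·0.2982 = 0.4406 mg/L.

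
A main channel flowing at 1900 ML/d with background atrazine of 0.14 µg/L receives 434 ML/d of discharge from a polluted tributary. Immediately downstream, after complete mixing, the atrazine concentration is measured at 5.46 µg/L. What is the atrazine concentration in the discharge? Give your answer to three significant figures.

28.8 µg/L

Mass balance: 1900·0.1400 + 434.0·Cₑ = 2334·5.460
→ Cₑ = (2334·5.460 − 1900·0.1400) / 434.0 = 28.75 µg/L.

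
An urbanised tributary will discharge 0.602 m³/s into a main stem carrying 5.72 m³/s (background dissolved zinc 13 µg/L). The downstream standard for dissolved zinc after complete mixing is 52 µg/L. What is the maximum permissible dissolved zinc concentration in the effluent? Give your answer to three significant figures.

423 µg/L

At the limit, (Qr·Cr + Qe·Cₑ)/(Qr + Qe) = 52:
Cₑ = (6.322·52 − 5.720·13.00) / 0.6020 = 422.6 µg/L.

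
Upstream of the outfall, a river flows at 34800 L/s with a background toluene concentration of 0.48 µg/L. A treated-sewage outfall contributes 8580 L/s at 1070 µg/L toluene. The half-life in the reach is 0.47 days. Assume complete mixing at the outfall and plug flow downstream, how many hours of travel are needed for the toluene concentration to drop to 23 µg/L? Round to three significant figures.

Mixed concentration C = ΣQC/ΣQ = (34800·0.4800 + 8580·1070) / 43380 = 9197000/43380 = 212.0 µg/L.
Half-life 0.47 d → k = ln 2 / 0.47 = 1.475 d⁻¹.
212.0·exp(−k·t) = 23 → t = ln(212.0/23)/k = 130100 s = 36.15 h.

36.1 h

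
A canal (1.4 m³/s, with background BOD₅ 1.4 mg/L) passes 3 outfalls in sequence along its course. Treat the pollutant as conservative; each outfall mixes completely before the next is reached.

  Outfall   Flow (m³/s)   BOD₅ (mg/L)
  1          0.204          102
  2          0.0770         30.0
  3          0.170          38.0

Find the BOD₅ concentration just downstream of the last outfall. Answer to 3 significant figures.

17.0 mg/L

Below outfall 1: Q → 1.604 m³/s, C = (1.400·1.400 + 0.2040·102.0)/1.604 = 14.19 mg/L.
Below outfall 2: Q → 1.681 m³/s, C = (1.604·14.19 + 0.07700·30.00)/1.681 = 14.92 mg/L.
Below outfall 3: Q → 1.851 m³/s, C = (1.681·14.92 + 0.1700·38.00)/1.851 = 17.04 mg/L.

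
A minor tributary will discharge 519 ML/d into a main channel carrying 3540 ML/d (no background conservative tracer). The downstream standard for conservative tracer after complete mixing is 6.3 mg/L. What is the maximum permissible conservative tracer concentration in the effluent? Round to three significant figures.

At the limit, (Qr·Cr + Qe·Cₑ)/(Qr + Qe) = 6.3:
Cₑ = (4059·6.3 − 3540·0) / 519.0 = 49.27 mg/L.

49.3 mg/L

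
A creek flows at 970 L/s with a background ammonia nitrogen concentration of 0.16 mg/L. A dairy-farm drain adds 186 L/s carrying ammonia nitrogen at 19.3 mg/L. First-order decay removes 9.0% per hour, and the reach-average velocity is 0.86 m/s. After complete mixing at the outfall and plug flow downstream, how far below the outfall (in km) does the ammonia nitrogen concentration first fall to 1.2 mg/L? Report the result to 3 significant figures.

32.6 km

Flow-weighted average: C = (970.0·0.1600 + 186.0·19.30) / 1156 = 3745/1156 = 3.240 mg/L.
9.0%/h lost → k = −ln(1 − 0.09) = 0.09431 h⁻¹.
Set 3.240·exp(−k·t) = 1.2 → t = ln(3.240/1.2)/k = 37910 s = 10.53 h.
Distance = v·t = 0.86·37910 = 32600 m = 32.60 km.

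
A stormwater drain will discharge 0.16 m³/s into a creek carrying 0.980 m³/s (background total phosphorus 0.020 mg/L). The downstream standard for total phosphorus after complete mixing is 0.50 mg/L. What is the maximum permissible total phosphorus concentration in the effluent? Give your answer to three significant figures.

3.44 mg/L

At the limit, (Qr·Cr + Qe·Cₑ)/(Qr + Qe) = 0.50:
Cₑ = (1.140·0.50 − 0.9800·0.02000) / 0.1600 = 3.440 mg/L.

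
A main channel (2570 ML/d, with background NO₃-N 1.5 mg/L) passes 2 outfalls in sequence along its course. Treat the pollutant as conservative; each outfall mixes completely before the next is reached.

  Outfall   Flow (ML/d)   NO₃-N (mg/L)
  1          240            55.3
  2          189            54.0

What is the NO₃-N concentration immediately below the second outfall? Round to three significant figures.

After outfall 1: Q = 2570 + 240.0 = 2810 ML/d; C = (2570·1.500 + 240.0·55.30)/2810 = 6.095 mg/L.
After outfall 2: Q = 2810 + 189.0 = 2999 ML/d; C = (2810·6.095 + 189.0·54.00)/2999 = 9.114 mg/L.

9.11 mg/L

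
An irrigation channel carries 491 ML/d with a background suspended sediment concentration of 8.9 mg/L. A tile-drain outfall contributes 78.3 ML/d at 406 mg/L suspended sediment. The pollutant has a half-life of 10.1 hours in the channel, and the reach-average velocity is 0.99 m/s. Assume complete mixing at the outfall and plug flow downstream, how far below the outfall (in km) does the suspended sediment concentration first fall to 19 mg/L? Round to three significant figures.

62.7 km

After mixing, C = (491.0·8.900 + 78.30·406.0) / 569.3 = 36160/569.3 = 63.52 mg/L.
Half-life 10.1 h → k = ln 2 / 10.1 = 0.06863 h⁻¹ = 1.647 d⁻¹.
Set 63.52·exp(−k·t) = 19 → t = ln(63.52/19)/k = 63310 s = 17.59 h.
Distance = v·t = 0.99·63310 = 62670 m = 62.67 km.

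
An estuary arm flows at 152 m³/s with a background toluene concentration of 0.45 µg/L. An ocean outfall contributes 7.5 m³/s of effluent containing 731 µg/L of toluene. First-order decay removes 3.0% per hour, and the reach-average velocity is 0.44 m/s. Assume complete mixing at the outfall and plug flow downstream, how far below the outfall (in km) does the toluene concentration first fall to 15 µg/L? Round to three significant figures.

43.8 km

Conservation of mass: C = (152.0·0.4500 + 7.500·731.0) / 159.5 = 5551/159.5 = 34.80 µg/L.
3.0%/h lost → k = −ln(1 − 0.03) = 0.03046 h⁻¹.
Set 34.80·exp(−k·t) = 15 → t = ln(34.80/15)/k = 99470 s = 27.63 h.
Distance = v·t = 0.44·99470 = 43770 m = 43.77 km.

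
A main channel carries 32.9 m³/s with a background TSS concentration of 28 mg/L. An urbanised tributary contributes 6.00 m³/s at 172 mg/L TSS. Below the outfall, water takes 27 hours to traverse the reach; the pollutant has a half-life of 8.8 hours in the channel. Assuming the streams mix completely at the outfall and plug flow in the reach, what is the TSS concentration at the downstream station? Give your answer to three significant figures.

After mixing, C = (32.90·28.00 + 6.000·172.0) / 38.90 = 1953/38.90 = 50.21 mg/L.
Half-life 8.8 h → k = ln 2 / 8.8 = 0.07877 h⁻¹ = 1.890 d⁻¹.
Applying C = C₀e^(−kt): 50.21 × 0.1192 = 5.987 mg/L.

5.99 mg/L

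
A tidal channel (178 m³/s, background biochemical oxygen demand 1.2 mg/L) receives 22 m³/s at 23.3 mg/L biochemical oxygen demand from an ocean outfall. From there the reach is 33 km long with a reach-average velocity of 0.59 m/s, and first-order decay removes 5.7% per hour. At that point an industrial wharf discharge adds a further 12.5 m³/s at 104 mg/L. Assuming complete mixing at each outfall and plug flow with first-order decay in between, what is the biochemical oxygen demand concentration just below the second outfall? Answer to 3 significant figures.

Mass balance: C = (178.0·1.200 + 22.00·23.30) / 200.0 = 726.2/200.0 = 3.631 mg/L; combined flow 200.0 m³/s.
Travel time t = 33·1000 / 0.59 = 55930 s = 15.54 h.
5.7%/h lost → k = −ln(1 − 0.057) = 0.05869 h⁻¹.
After decay, C = 3.631 × e^(−kt) = 3.631 × 0.4018 = 1.459 mg/L.
At the second outfall, C = (200.0·1.459 + 12.50·104.0) / (200.0 + 12.50) = 7.491 mg/L.

7.49 mg/L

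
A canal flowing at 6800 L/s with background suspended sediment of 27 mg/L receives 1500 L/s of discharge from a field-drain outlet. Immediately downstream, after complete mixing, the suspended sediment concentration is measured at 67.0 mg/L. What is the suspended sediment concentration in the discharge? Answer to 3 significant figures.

248 mg/L

Mass balance: 6800·27.00 + 1500·Cₑ = 8300·67.00
→ Cₑ = (8300·67.00 − 6800·27.00) / 1500 = 248.3 mg/L.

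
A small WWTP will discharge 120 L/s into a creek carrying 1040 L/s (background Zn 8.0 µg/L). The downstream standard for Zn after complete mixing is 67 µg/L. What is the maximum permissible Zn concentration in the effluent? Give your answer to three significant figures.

578 µg/L

At the limit, (Qr·Cr + Qe·Cₑ)/(Qr + Qe) = 67:
Cₑ = (1160·67 − 1040·8.000) / 120.0 = 578.3 µg/L.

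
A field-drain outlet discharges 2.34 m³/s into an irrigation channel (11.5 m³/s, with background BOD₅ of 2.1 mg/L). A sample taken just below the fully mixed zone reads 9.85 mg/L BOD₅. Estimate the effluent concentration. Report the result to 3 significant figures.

Mass balance: 11.50·2.100 + 2.340·Cₑ = 13.84·9.850
→ Cₑ = (13.84·9.850 − 11.50·2.100) / 2.340 = 47.94 mg/L.

47.9 mg/L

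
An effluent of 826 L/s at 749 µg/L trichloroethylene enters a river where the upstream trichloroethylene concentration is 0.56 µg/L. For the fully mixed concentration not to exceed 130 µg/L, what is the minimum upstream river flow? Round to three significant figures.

3950 L/s

Set C_mix = 130: (Q·0.5600 + 826.0·749.0) / (Q + 826.0) = 130
→ Q = 826.0·(749.0 − 130)/(130 − 0.5600) = 3950 L/s.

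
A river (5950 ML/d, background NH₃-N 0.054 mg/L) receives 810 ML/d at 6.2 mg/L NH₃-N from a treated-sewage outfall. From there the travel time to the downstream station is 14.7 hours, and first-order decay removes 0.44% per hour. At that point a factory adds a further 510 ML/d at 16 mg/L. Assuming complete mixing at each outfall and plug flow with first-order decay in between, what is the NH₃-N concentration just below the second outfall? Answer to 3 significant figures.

1.81 mg/L

After mixing, C = (5950·0.05400 + 810.0·6.200) / 6760 = 5343/6760 = 0.7904 mg/L; combined flow 6760 ML/d.
0.44%/h lost → k = −ln(1 − 0.0044) = 0.004410 h⁻¹.
First-order decay: C = 0.7904·exp(−k·t) = 0.7904·0.9372 = 0.7408 mg/L.
Second outfall: C = (6760·0.7408 + 510.0·16.00)/7270 = 1.811 mg/L.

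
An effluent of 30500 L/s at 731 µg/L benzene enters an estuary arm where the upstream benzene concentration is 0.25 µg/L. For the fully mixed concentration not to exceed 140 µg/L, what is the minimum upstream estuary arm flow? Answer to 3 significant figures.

Set C_mix = 140: (Q·0.2500 + 30500·731.0) / (Q + 30500) = 140
→ Q = 30500·(731.0 − 140)/(140 − 0.2500) = 129000 L/s.

129000 L/s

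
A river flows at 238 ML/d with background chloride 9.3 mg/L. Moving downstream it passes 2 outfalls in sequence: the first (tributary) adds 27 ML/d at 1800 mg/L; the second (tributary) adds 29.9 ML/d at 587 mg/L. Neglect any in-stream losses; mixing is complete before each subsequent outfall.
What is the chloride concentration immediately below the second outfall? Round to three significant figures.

Outfall 1: combined Q = 265.0 ML/d; C = (238.0·9.300 + 27.00·1800)/265.0 = 191.7 mg/L.
Outfall 2: combined Q = 294.9 ML/d; C = (265.0·191.7 + 29.90·587.0)/294.9 = 231.8 mg/L.

232 mg/L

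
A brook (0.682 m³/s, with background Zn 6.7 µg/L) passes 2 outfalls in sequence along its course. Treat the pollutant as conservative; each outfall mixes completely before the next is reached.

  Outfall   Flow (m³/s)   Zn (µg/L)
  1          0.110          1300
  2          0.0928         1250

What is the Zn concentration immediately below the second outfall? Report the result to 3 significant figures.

298 µg/L

After outfall 1: Q = 0.6820 + 0.1100 = 0.7920 m³/s; C = (0.6820·6.700 + 0.1100·1300)/0.7920 = 186.3 µg/L.
After outfall 2: Q = 0.7920 + 0.09280 = 0.8848 m³/s; C = (0.7920·186.3 + 0.09280·1250)/0.8848 = 297.9 µg/L.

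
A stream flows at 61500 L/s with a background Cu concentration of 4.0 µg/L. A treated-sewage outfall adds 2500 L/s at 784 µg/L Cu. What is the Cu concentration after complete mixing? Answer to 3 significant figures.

34.5 µg/L

After mixing, C = (61500·4.000 + 2500·784.0) / 64000 = 2206000/64000 = 34.47 µg/L.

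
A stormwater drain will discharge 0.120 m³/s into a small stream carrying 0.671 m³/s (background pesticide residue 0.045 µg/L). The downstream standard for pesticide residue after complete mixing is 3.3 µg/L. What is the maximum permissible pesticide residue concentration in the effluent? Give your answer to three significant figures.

21.5 µg/L

At the limit, (Qr·Cr + Qe·Cₑ)/(Qr + Qe) = 3.3:
Cₑ = (0.7910·3.3 − 0.6710·0.04500) / 0.1200 = 21.50 µg/L.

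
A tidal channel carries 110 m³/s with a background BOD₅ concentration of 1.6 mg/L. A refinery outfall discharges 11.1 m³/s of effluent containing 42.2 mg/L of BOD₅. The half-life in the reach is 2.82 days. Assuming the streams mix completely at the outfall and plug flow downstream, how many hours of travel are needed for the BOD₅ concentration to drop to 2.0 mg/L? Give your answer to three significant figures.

Flow-weighted average: C = (110.0·1.600 + 11.10·42.20) / 121.1 = 644.4/121.1 = 5.321 mg/L.
Half-life 2.82 d → k = ln 2 / 2.82 = 0.2458 d⁻¹.
5.321·exp(−k·t) = 2.0 → t = ln(5.321/2.0)/k = 344000 s = 95.55 h.

95.6 h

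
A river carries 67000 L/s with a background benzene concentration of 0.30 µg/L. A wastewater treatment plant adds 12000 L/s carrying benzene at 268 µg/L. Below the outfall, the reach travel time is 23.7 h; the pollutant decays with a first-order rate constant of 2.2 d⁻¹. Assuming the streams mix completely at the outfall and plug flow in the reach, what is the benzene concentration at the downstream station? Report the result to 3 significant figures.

Mixed concentration C = ΣQC/ΣQ = (67000·0.3000 + 12000·268.0) / 79000 = 3236000/79000 = 40.96 µg/L.
First-order decay: C = 40.96·exp(−k·t) = 40.96·0.1139 = 4.665 µg/L.

4.67 µg/L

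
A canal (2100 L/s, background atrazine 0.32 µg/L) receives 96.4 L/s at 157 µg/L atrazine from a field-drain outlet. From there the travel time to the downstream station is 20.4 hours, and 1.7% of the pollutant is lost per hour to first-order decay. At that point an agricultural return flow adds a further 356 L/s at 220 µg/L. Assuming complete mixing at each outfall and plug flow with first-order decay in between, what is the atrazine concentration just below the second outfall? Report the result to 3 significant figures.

35.0 µg/L

After mixing, C = (2100·0.3200 + 96.40·157.0) / 2196 = 15810/2196 = 7.197 µg/L; combined flow 2196 L/s.
1.7%/h lost → k = −ln(1 − 0.017) = 0.01715 h⁻¹.
After decay, C = 7.197 × e^(−kt) = 7.197 × 0.7048 = 5.073 µg/L.
Second outfall: C = (2196·5.073 + 356.0·220.0)/2552 = 35.05 µg/L.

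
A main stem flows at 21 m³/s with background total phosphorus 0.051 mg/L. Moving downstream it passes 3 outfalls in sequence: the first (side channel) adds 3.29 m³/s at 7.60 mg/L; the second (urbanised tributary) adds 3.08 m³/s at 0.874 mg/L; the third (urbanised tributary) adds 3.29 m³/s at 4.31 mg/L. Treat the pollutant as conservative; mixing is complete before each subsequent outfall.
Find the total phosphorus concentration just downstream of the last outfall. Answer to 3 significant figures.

1.40 mg/L

Below outfall 1: Q → 24.29 m³/s, C = (21.00·0.05100 + 3.290·7.600)/24.29 = 1.073 mg/L.
Below outfall 2: Q → 27.37 m³/s, C = (24.29·1.073 + 3.080·0.8740)/27.37 = 1.051 mg/L.
Below outfall 3: Q → 30.66 m³/s, C = (27.37·1.051 + 3.290·4.310)/30.66 = 1.401 mg/L.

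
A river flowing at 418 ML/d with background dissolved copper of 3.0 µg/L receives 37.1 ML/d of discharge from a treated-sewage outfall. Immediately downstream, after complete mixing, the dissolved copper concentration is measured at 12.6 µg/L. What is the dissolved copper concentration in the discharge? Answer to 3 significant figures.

121 µg/L

Mass balance: 418.0·3.000 + 37.10·Cₑ = 455.1·12.60
→ Cₑ = (455.1·12.60 − 418.0·3.000) / 37.10 = 120.8 µg/L.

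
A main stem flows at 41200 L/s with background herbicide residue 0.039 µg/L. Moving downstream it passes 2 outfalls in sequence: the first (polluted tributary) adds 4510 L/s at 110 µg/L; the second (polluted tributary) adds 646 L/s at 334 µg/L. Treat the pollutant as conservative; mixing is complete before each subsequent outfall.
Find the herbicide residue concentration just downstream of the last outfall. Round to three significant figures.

Below outfall 1: Q → 45710 L/s, C = (41200·0.03900 + 4510·110.0)/45710 = 10.89 µg/L.
Below outfall 2: Q → 46360 L/s, C = (45710·10.89 + 646.0·334.0)/46360 = 15.39 µg/L.

15.4 µg/L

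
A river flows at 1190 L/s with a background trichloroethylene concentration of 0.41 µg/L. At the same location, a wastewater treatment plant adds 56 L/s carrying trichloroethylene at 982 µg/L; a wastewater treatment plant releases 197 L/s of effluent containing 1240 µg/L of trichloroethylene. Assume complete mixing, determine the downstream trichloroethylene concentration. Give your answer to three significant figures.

Mass balance: C = (1190·0.4100 + 56.00·982.0 + 197.0·1240) / 1443 = 299800/1443 = 207.7 µg/L.

208 µg/L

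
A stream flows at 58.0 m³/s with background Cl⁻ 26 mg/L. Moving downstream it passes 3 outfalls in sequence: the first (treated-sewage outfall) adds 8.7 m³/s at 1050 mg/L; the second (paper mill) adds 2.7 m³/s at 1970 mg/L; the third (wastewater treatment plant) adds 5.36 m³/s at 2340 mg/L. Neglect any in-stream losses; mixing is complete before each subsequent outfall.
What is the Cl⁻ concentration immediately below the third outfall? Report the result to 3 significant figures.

381 mg/L

Outfall 1: combined Q = 66.70 m³/s; C = (58.00·26.00 + 8.700·1050)/66.70 = 159.6 mg/L.
Outfall 2: combined Q = 69.40 m³/s; C = (66.70·159.6 + 2.700·1970)/69.40 = 230.0 mg/L.
Outfall 3: combined Q = 74.76 m³/s; C = (69.40·230.0 + 5.360·2340)/74.76 = 381.3 mg/L.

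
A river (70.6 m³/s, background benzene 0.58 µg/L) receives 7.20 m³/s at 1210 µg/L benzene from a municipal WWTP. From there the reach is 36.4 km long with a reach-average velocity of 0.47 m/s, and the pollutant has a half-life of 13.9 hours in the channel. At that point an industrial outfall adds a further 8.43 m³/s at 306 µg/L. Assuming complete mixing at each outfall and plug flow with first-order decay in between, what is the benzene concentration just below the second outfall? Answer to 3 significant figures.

Mass balance: C = (70.60·0.5800 + 7.200·1210) / 77.80 = 8753/77.80 = 112.5 µg/L; combined flow 77.80 m³/s.
Travel time t = 36.4·1000 / 0.47 = 77450 s = 21.51 h.
Half-life 13.9 h → k = ln 2 / 13.9 = 0.04987 h⁻¹ = 1.197 d⁻¹.
Decay over the reach: 112.5·exp(−kt) = 112.5·0.3421 = 38.48 µg/L.
At the second outfall, C = (77.80·38.48 + 8.430·306.0) / (77.80 + 8.430) = 64.64 µg/L.

64.6 µg/L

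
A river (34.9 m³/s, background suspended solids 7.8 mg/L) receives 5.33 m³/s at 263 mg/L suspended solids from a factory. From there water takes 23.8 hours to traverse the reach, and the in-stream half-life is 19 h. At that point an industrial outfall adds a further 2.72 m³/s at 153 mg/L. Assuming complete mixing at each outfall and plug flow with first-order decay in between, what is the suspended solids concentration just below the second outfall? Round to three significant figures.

Mixed concentration C = ΣQC/ΣQ = (34.90·7.800 + 5.330·263.0) / 40.23 = 1674/40.23 = 41.61 mg/L; combined flow 40.23 m³/s.
Half-life 19 h → k = ln 2 / 19 = 0.03648 h⁻¹ = 0.8756 d⁻¹.
After decay, C = 41.61 × e^(−kt) = 41.61 × 0.4197 = 17.46 mg/L.
Second outfall: C = (40.23·17.46 + 2.720·153.0)/42.95 = 26.05 mg/L.

26.0 mg/L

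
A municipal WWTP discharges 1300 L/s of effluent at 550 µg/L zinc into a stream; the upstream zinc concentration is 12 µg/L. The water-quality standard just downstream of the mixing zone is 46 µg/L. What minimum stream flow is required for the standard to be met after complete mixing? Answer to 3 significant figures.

19300 L/s

Set C_mix = 46: (Q·12.00 + 1300·550.0) / (Q + 1300) = 46
→ Q = 1300·(550.0 − 46)/(46 − 12.00) = 19270 L/s.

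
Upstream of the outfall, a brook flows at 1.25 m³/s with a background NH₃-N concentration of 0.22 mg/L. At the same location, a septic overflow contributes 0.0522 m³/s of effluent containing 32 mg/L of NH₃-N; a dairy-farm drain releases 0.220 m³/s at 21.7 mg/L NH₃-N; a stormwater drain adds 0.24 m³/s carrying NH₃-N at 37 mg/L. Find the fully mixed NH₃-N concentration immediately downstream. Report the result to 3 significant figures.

Mixed concentration C = ΣQC/ΣQ = (1.250·0.2200 + 0.05220·32.00 + 0.2200·21.70 + 0.2400·37.00) / 1.762 = 15.60/1.762 = 8.852 mg/L.

8.85 mg/L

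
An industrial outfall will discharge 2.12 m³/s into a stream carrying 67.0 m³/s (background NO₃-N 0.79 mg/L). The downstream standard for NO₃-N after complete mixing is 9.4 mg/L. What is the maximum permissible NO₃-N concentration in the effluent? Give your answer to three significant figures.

At the limit, (Qr·Cr + Qe·Cₑ)/(Qr + Qe) = 9.4:
Cₑ = (69.12·9.4 − 67.00·0.7900) / 2.120 = 281.5 mg/L.

282 mg/L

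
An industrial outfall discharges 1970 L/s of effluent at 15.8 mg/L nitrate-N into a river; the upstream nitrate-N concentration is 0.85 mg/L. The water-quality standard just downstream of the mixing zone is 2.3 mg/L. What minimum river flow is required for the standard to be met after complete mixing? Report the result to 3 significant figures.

Set C_mix = 2.3: (Q·0.8500 + 1970·15.80) / (Q + 1970) = 2.3
→ Q = 1970·(15.80 − 2.3)/(2.3 − 0.8500) = 18340 L/s.

18300 L/s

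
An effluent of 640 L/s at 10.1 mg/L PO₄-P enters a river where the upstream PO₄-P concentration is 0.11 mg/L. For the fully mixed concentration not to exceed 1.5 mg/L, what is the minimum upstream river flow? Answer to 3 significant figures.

Set C_mix = 1.5: (Q·0.1100 + 640.0·10.10) / (Q + 640.0) = 1.5
→ Q = 640.0·(10.10 − 1.5)/(1.5 − 0.1100) = 3960 L/s.

3960 L/s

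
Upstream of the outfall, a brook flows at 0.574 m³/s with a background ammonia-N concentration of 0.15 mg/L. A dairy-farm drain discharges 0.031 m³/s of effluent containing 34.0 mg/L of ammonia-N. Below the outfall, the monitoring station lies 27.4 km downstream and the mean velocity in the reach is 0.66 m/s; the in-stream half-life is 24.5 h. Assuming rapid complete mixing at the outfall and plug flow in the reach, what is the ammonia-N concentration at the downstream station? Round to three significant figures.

Mass balance: C = (0.5740·0.1500 + 0.03100·34.00) / 0.6050 = 1.140/0.6050 = 1.884 mg/L.
Travel time t = 27.4·1000 / 0.66 = 41520 s = 11.53 h.
Half-life 24.5 h → k = ln 2 / 24.5 = 0.02829 h⁻¹ = 0.6790 d⁻¹.
After decay, C = 1.884 × e^(−kt) = 1.884 × 0.7216 = 1.360 mg/L.

1.36 mg/L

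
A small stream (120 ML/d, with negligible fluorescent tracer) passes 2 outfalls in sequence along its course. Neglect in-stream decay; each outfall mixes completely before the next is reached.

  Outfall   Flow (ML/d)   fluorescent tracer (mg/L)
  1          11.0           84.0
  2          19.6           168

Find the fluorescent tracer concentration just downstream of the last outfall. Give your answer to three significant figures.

28.0 mg/L

Below outfall 1: Q → 131.0 ML/d, C = (120.0·0 + 11.00·84.00)/131.0 = 7.053 mg/L.
Below outfall 2: Q → 150.6 ML/d, C = (131.0·7.053 + 19.60·168.0)/150.6 = 28.00 mg/L.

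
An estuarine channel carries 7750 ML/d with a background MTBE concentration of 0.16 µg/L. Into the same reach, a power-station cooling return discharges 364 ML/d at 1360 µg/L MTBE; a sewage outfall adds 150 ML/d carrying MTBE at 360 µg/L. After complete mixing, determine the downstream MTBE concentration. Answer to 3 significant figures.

66.6 µg/L

Mass balance: C = (7750·0.1600 + 364.0·1360 + 150.0·360.0) / 8264 = 550300/8264 = 66.59 µg/L.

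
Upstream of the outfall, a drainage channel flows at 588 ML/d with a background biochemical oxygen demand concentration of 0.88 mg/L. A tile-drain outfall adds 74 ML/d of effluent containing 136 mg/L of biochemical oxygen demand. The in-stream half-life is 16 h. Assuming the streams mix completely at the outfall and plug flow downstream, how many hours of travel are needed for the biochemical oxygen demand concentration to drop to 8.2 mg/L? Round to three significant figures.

Conservation of mass: C = (588.0·0.8800 + 74.00·136.0) / 662.0 = 10580/662.0 = 15.98 mg/L.
Half-life 16 h → k = ln 2 / 16 = 0.04332 h⁻¹ = 1.040 d⁻¹.
15.98·exp(−k·t) = 8.2 → t = ln(15.98/8.2)/k = 55470 s = 15.41 h.

15.4 h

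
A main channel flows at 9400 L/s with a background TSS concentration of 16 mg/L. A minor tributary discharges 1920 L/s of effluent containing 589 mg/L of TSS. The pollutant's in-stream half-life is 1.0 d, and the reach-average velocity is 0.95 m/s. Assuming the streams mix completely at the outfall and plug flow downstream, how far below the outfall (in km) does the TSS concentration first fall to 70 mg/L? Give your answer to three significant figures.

56.9 km

After mixing, C = (9400·16.00 + 1920·589.0) / 11320 = 1281000/11320 = 113.2 mg/L.
Half-life 1.0 d → k = ln 2 / 1.0 = 0.6931 d⁻¹.
Set 113.2·exp(−k·t) = 70 → t = ln(113.2/70)/k = 59900 s = 16.64 h.
Distance = v·t = 0.95·59900 = 56900 m = 56.90 km.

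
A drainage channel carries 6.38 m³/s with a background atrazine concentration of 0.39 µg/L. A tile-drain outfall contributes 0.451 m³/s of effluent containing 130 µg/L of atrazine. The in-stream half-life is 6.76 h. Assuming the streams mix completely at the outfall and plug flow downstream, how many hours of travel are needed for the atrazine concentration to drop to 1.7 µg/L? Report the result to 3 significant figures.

16.2 h

Flow-weighted average: C = (6.380·0.3900 + 0.4510·130.0) / 6.831 = 61.12/6.831 = 8.947 µg/L.
Half-life 6.76 h → k = ln 2 / 6.76 = 0.1025 h⁻¹ = 2.461 d⁻¹.
8.947·exp(−k·t) = 1.7 → t = ln(8.947/1.7)/k = 58310 s = 16.20 h.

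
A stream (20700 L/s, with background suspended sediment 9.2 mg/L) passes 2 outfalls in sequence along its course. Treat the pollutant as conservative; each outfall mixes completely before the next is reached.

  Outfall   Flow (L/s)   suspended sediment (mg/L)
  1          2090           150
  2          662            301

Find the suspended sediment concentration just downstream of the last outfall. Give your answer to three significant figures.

Below outfall 1: Q → 22790 L/s, C = (20700·9.200 + 2090·150.0)/22790 = 22.11 mg/L.
Below outfall 2: Q → 23450 L/s, C = (22790·22.11 + 662.0·301.0)/23450 = 29.98 mg/L.

30.0 mg/L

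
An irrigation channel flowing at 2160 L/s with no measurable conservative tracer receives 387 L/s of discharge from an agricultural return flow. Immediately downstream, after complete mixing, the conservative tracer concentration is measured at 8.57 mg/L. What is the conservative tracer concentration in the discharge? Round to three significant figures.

56.4 mg/L

Mass balance: 2160·0 + 387.0·Cₑ = 2547·8.570
→ Cₑ = (2547·8.570 − 2160·0) / 387.0 = 56.40 mg/L.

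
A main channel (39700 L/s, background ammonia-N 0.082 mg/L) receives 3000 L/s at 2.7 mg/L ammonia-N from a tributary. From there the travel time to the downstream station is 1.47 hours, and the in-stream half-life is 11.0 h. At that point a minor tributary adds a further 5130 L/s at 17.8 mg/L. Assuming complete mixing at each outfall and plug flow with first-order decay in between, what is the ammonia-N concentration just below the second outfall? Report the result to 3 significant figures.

Mass balance: C = (39700·0.08200 + 3000·2.700) / 42700 = 11360/42700 = 0.2659 mg/L; combined flow 42700 L/s.
Half-life 11.0 h → k = ln 2 / 11.0 = 0.06301 h⁻¹ = 1.512 d⁻¹.
First-order decay: C = 0.2659·exp(−k·t) = 0.2659·0.9115 = 0.2424 mg/L.
Second outfall: C = (42700·0.2424 + 5130·17.80)/47830 = 2.126 mg/L.

2.13 mg/L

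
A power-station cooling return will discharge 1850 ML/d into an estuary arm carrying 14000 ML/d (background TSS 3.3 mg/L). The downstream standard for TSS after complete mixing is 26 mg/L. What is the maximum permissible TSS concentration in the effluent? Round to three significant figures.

198 mg/L

At the limit, (Qr·Cr + Qe·Cₑ)/(Qr + Qe) = 26:
Cₑ = (15850·26 − 14000·3.300) / 1850 = 197.8 mg/L.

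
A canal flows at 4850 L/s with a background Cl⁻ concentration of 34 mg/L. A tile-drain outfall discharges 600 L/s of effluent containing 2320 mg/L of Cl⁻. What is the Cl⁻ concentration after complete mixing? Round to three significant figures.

286 mg/L

Mass balance: C = (4850·34.00 + 600.0·2320) / 5450 = 1557000/5450 = 285.7 mg/L.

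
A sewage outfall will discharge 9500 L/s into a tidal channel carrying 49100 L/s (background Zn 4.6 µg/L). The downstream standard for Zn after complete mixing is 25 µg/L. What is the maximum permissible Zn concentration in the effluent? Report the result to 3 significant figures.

At the limit, (Qr·Cr + Qe·Cₑ)/(Qr + Qe) = 25:
Cₑ = (58600·25 − 49100·4.600) / 9500 = 130.4 µg/L.

130 µg/L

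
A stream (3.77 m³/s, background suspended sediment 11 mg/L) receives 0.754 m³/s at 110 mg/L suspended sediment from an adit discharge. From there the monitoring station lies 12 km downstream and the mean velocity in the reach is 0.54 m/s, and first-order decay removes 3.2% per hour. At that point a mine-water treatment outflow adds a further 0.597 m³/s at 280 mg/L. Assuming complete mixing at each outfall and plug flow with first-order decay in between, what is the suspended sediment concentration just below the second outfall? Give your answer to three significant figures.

52.5 mg/L

Mass balance: C = (3.770·11.00 + 0.7540·110.0) / 4.524 = 124.4/4.524 = 27.50 mg/L; combined flow 4.524 m³/s.
Travel time t = 12·1000 / 0.54 = 22220 s = 6.173 h.
3.2%/h lost → k = −ln(1 − 0.032) = 0.03252 h⁻¹.
Decay over the reach: 27.50·exp(−kt) = 27.50·0.8181 = 22.50 mg/L.
Second outfall: C = (4.524·22.50 + 0.5970·280.0)/5.121 = 52.52 mg/L.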